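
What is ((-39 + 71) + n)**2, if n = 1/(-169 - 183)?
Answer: 126855169/123904 ≈ 1023.8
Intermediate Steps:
n = -1/352 (n = 1/(-352) = -1/352 ≈ -0.0028409)
((-39 + 71) + n)**2 = ((-39 + 71) - 1/352)**2 = (32 - 1/352)**2 = (11263/352)**2 = 126855169/123904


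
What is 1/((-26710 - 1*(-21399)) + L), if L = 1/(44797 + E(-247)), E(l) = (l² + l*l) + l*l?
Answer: -227824/1209973263 ≈ -0.00018829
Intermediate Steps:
E(l) = 3*l² (E(l) = (l² + l²) + l² = 2*l² + l² = 3*l²)
L = 1/227824 (L = 1/(44797 + 3*(-247)²) = 1/(44797 + 3*61009) = 1/(44797 + 183027) = 1/227824 ≈ 4.3894e-6)
1/((-26710 - 1*(-21399)) + L) = 1/((-26710 - 1*(-21399)) + 1/227824) = 1/((-26710 + 21399) + 1/227824) = 1/(-5311 + 1/227824) = 1/(-1209973263/227824) = -227824/1209973263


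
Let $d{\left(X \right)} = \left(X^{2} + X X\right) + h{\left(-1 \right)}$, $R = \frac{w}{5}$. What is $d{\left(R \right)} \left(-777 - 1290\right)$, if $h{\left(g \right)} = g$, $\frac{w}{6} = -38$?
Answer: $- \frac{214850181}{25} \approx -8.594 \cdot 10^{6}$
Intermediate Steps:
$w = -228$ ($w = 6 \left(-38\right) = -228$)
$R = - \frac{228}{5} \approx -45.6$
$d{\left(X \right)} = -1 + 2 X^{2}$ ($d{\left(X \right)} = \left(X^{2} + X X\right) - 1 = \left(X^{2} + X^{2}\right) - 1 = 2 X^{2} - 1 = -1 + 2 X^{2}$)
$d{\left(R \right)} \left(-777 - 1290\right) = \left(-1 + 2 \left(- \frac{228}{5}\right)^{2}\right) \left(-777 - 1290\right) = \left(-1 + 2 \cdot \frac{51984}{25}\right) \left(-2067\right) = \left(-1 + \frac{103968}{25}\right) \left(-2067\right) = \frac{103943}{25} \left(-2067\right) = - \frac{214850181}{25}$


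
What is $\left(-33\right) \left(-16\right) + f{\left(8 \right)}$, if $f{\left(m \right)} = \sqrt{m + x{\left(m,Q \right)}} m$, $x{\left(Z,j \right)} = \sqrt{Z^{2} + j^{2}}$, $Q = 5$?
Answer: $528 + 8 \sqrt{8 + \sqrt{89}} \approx 561.4$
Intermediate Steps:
$f{\left(m \right)} = m \sqrt{m + \sqrt{25 + m^{2}}}$ ($f{\left(m \right)} = \sqrt{m + \sqrt{m^{2} + 5^{2}}} m = \sqrt{m + \sqrt{m^{2} + 25}} m = \sqrt{m + \sqrt{25 + m^{2}}} m = m \sqrt{m + \sqrt{25 + m^{2}}}$)
$\left(-33\right) \left(-16\right) + f{\left(8 \right)} = \left(-33\right) \left(-16\right) + 8 \sqrt{8 + \sqrt{25 + 8^{2}}} = 528 + 8 \sqrt{8 + \sqrt{25 + 64}} = 528 + 8 \sqrt{8 + \sqrt{89}}$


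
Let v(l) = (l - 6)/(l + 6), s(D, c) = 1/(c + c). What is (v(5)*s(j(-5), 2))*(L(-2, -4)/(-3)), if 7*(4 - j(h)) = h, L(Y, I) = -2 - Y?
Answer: 0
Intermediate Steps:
j(h) = 4 - h/7
s(D, c) = 1/(2*c)
v(l) = (-6 + l)/(6 + l)
(v(5)*s(j(-5), 2))*(L(-2, -4)/(-3)) = (((-6 + 5)/(6 + 5))*((1/2)/2))*((-2 - 1*(-2))/(-3)) = ((-1/11)*((1/2)*(1/2)))*((-2 + 2)*(-1/3)) = (((1/11)*(-1))*(1/4))*(0*(-1/3)) = -1/11*1/4*0 = -1/44*0 = 0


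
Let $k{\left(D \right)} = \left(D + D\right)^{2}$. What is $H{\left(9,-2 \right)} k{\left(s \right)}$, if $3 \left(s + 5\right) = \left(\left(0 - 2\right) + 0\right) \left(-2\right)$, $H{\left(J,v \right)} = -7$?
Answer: $- \frac{3388}{9} \approx -376.44$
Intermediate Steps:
$s = - \frac{11}{3}$ ($s = -5 + \frac{\left(\left(0 - 2\right) + 0\right) \left(-2\right)}{3} = -5 + \frac{\left(-2 + 0\right) \left(-2\right)}{3} = -5 + \frac{\left(-2\right) \left(-2\right)}{3} = -5 + \frac{1}{3} \cdot 4 = -5 + \frac{4}{3} = - \frac{11}{3} \approx -3.6667$)
$k{\left(D \right)} = 4 D^{2}$ ($k{\left(D \right)} = \left(2 D\right)^{2} = 4 D^{2}$)
$H{\left(9,-2 \right)} k{\left(s \right)} = - 7 \cdot 4 \left(- \frac{11}{3}\right)^{2} = - 7 \cdot 4 \cdot \frac{121}{9} = \left(-7\right) \frac{484}{9} = - \frac{3388}{9}$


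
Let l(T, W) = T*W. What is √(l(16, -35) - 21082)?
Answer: I*√21642 ≈ 147.11*I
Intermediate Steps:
√(l(16, -35) - 21082) = √(16*(-35) - 21082) = √(-560 - 21082) = √(-21642) = I*√21642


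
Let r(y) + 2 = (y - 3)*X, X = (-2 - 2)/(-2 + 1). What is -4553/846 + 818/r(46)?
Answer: -40991/71910 ≈ -0.57003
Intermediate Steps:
X = 4 (X = -4/(-1) = -4*(-1) = 4)
r(y) = -14 + 4*y (r(y) = -2 + (y - 3)*4 = -2 + (-3 + y)*4 = -2 + (-12 + 4*y) = -14 + 4*y)
-4553/846 + 818/r(46) = -4553/846 + 818/(-14 + 4*46) = -4553*1/846 + 818/(-14 + 184) = -4553/846 + 818/170 = -4553/846 + 818*(1/170) = -4553/846 + 409/85 = -40991/71910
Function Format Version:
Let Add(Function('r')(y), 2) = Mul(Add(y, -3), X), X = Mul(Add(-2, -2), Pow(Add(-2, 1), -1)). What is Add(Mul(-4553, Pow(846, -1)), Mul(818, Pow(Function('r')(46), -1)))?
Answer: Rational(-40991, 71910) ≈ -0.57003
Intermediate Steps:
X = 4 (X = Mul(-4, Pow(-1, -1)) = Mul(-4, -1) = 4)
Function('r')(y) = Add(-14, Mul(4, y)) (Function('r')(y) = Add(-2, Mul(Add(y, -3), 4)) = Add(-2, Mul(Add(-3, y), 4)) = Add(-2, Add(-12, Mul(4, y))) = Add(-14, Mul(4, y)))
Add(Mul(-4553, Pow(846, -1)), Mul(818, Pow(Function('r')(46), -1))) = Add(Mul(-4553, Pow(846, -1)), Mul(818, Pow(Add(-14, Mul(4, 46)), -1))) = Add(Mul(-4553, Rational(1, 846)), Mul(818, Pow(Add(-14, 184), -1))) = Add(Rational(-4553, 846), Mul(818, Pow(170, -1))) = Add(Rational(-4553, 846), Mul(818, Rational(1, 170))) = Add(Rational(-4553, 846), Rational(409, 85)) = Rational(-40991, 71910)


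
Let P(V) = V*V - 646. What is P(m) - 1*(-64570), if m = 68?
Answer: 68548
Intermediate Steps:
P(V) = -646 + V**2 (P(V) = V**2 - 646 = -646 + V**2)
P(m) - 1*(-64570) = (-646 + 68**2) - 1*(-64570) = (-646 + 4624) + 64570 = 3978 + 64570 = 68548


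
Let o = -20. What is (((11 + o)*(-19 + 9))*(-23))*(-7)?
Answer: 14490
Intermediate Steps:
(((11 + o)*(-19 + 9))*(-23))*(-7) = (((11 - 20)*(-19 + 9))*(-23))*(-7) = (-9*(-10)*(-23))*(-7) = (90*(-23))*(-7) = -2070*(-7) = 14490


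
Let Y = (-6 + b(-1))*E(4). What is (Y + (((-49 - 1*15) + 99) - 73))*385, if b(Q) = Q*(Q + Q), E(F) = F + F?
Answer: -26950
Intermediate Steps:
E(F) = 2*F
b(Q) = 2*Q**2 (b(Q) = Q*(2*Q) = 2*Q**2)
Y = -32 (Y = (-6 + 2*(-1)**2)*(2*4) = (-6 + 2*1)*8 = (-6 + 2)*8 = -4*8 = -32)
(Y + (((-49 - 1*15) + 99) - 73))*385 = (-32 + (((-49 - 1*15) + 99) - 73))*385 = (-32 + (((-49 - 15) + 99) - 73))*385 = (-32 + ((-64 + 99) - 73))*385 = (-32 + (35 - 73))*385 = (-32 - 38)*385 = -70*385 = -26950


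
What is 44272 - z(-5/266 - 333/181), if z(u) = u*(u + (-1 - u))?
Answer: 2131430229/48146 ≈ 44270.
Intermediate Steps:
z(u) = -u (z(u) = u*(-1) = -u)
44272 - z(-5/266 - 333/181) = 44272 - (-1)*(-5/266 - 333/181) = 44272 - (-1)*(-89483)/48146 = 44272 - 1*89483/48146 = 44272 - 89483/48146 = 2131430229/48146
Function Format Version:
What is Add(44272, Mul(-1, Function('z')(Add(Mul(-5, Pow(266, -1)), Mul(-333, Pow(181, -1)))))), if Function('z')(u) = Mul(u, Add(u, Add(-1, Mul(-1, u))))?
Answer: Rational(2131430229, 48146) ≈ 44270.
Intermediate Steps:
Function('z')(u) = Mul(-1, u) (Function('z')(u) = Mul(u, -1) = Mul(-1, u))
Add(44272, Mul(-1, Function('z')(Add(Mul(-5, Pow(266, -1)), Mul(-333, Pow(181, -1)))))) = Add(44272, Mul(-1, Mul(-1, Add(Mul(-5, Pow(266, -1)), Mul(-333, Pow(181, -1)))))) = Add(44272, Mul(-1, Mul(-1, Add(Mul(-5, Rational(1, 266)), Mul(-333, Rational(1, 181)))))) = Add(44272, Mul(-1, Mul(-1, Add(Rational(-5, 266), Rational(-333, 181))))) = Add(44272, Mul(-1, Mul(-1, Rational(-89483, 48146)))) = Add(44272, Mul(-1, Rational(89483, 48146))) = Add(44272, Rational(-89483, 48146)) = Rational(2131430229, 48146)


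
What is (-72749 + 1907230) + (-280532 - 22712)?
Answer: 1531237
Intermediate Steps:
(-72749 + 1907230) + (-280532 - 22712) = 1834481 - 303244 = 1531237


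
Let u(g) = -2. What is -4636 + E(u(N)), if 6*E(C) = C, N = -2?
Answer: -13909/3 ≈ -4636.3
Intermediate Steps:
E(C) = C/6
-4636 + E(u(N)) = -4636 + (1/6)*(-2) = -4636 - 1/3 = -13909/3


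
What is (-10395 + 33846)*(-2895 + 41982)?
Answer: 916629237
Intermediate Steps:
(-10395 + 33846)*(-2895 + 41982) = 23451*39087 = 916629237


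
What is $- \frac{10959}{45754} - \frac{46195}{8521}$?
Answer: $- \frac{2206987669}{389869834} \approx -5.6608$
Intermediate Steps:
$- \frac{10959}{45754} - \frac{46195}{8521} = - \frac{2206987669}{389869834}$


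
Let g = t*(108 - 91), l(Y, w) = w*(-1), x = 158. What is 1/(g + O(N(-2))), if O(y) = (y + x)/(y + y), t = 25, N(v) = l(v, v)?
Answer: 1/465 ≈ 0.0021505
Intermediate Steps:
l(Y, w) = -w
N(v) = -v
O(y) = (158 + y)/(2*y) (O(y) = (y + 158)/(y + y) = (158 + y)/((2*y)) = (158 + y)*(1/(2*y)) = (158 + y)/(2*y))
g = 425 (g = 25*(108 - 91) = 25*17 = 425)
1/(g + O(N(-2))) = 1/(425 + (158 - 1*(-2))/(2*((-1*(-2))))) = 1/(425 + (½)*(158 + 2)/2) = 1/(425 + (½)*(½)*160) = 1/(425 + 40) = 1/465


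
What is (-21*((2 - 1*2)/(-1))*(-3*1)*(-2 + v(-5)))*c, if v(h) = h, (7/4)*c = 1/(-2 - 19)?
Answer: 0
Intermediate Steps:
c = -4/147 (c = 4/(7*(-2 - 19)) = (4/7)/(-21) = (4/7)*(-1/21) = -4/147 ≈ -0.027211)
(-21*((2 - 1*2)/(-1))*(-3*1)*(-2 + v(-5)))*c = -21*((2 - 1*2)/(-1))*(-3*1)*(-2 - 5)*(-4/147) = -21*((2 - 2)*(-1))*(-3)*(-7)*(-4/147) = -21*(0*(-1))*(-3)*(-7)*(-4/147) = -21*0*(-3)*(-7)*(-4/147) = -0*(-7)*(-4/147) = -21*0*(-4/147) = 0*(-4/147) = 0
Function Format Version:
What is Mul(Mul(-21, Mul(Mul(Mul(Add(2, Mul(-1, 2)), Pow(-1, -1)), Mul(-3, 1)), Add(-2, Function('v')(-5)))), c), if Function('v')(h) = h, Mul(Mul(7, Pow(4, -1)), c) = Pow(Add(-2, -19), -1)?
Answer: 0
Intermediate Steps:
c = Rational(-4, 147) (c = Mul(Rational(4, 7), Pow(Add(-2, -19), -1)) = Mul(Rational(4, 7), Pow(-21, -1)) = Mul(Rational(4, 7), Rational(-1, 21)) = Rational(-4, 147) ≈ -0.027211)
Mul(Mul(-21, Mul(Mul(Mul(Add(2, Mul(-1, 2)), Pow(-1, -1)), Mul(-3, 1)), Add(-2, Function('v')(-5)))), c) = Mul(Mul(-21, Mul(Mul(Mul(Add(2, Mul(-1, 2)), Pow(-1, -1)), Mul(-3, 1)), Add(-2, -5))), Rational(-4, 147)) = Mul(Mul(-21, Mul(Mul(Mul(Add(2, -2), -1), -3), -7)), Rational(-4, 147)) = Mul(Mul(-21, Mul(Mul(Mul(0, -1), -3), -7)), Rational(-4, 147)) = Mul(Mul(-21, Mul(Mul(0, -3), -7)), Rational(-4, 147)) = Mul(Mul(-21, Mul(0, -7)), Rational(-4, 147)) = Mul(Mul(-21, 0), Rational(-4, 147)) = Mul(0, Rational(-4, 147)) = 0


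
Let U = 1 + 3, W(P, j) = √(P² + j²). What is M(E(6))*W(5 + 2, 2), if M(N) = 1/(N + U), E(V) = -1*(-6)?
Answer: √53/10 ≈ 0.72801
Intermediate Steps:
E(V) = 6
U = 4
M(N) = 1/(4 + N) (M(N) = 1/(N + 4) = 1/(4 + N))
M(E(6))*W(5 + 2, 2) = √((5 + 2)² + 2²)/(4 + 6) = √(7² + 4)/10 = √(49 + 4)/10 = √53/10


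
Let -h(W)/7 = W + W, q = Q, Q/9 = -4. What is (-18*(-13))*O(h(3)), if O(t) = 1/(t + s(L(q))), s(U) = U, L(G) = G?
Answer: -3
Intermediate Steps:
Q = -36 (Q = 9*(-4) = -36)
q = -36
h(W) = -14*W (h(W) = -7*(W + W) = -14*W)
O(t) = 1/(-36 + t) (O(t) = 1/(t - 36) = 1/(-36 + t))
(-18*(-13))*O(h(3)) = (-18*(-13))/(-36 - 14*3) = 234/(-36 - 42) = 234/(-78) = 234*(-1/78) = -3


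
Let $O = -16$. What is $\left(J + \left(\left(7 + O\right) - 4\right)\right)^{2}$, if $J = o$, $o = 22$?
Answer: $81$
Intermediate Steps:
$J = 22$
$\left(J + \left(\left(7 + O\right) - 4\right)\right)^{2} = \left(22 + \left(\left(7 - 16\right) - 4\right)\right)^{2} = \left(22 - 13\right)^{2} = 9^{2} = 81$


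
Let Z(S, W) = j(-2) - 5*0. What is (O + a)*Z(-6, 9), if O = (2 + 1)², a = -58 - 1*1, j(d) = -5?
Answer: 250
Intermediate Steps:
a = -59 (a = -58 - 1 = -59)
Z(S, W) = -5 (Z(S, W) = -5 - 5*0 = -5 + 0 = -5)
O = 9 (O = 3² = 9)
(O + a)*Z(-6, 9) = (9 - 59)*(-5) = -50*(-5) = 250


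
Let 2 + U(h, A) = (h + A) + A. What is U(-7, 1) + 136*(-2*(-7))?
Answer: 1897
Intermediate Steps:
U(h, A) = -2 + h + 2*A (U(h, A) = -2 + ((h + A) + A) = -2 + ((A + h) + A) = -2 + (h + 2*A) = -2 + h + 2*A)
U(-7, 1) + 136*(-2*(-7)) = (-2 - 7 + 2*1) + 136*(-2*(-7)) = (-2 - 7 + 2) + 136*14 = -7 + 1904 = 1897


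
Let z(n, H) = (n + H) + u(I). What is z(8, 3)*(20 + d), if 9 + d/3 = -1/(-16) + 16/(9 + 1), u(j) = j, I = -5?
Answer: -483/40 ≈ -12.075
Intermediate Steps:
z(n, H) = -5 + H + n (z(n, H) = (n + H) - 5 = (H + n) - 5 = -5 + H + n)
d = -1761/80 (d = -27 + 3*(-1/(-16) + 16/(9 + 1)) = -27 + 3*(-1*(-1/16) + 16/10) = -27 + 3*(1/16 + 16*(⅒)) = -27 + 3*(1/16 + 8/5) = -27 + 3*(133/80) = -27 + 399/80 = -1761/80 ≈ -22.013)
z(8, 3)*(20 + d) = (-5 + 3 + 8)*(20 - 1761/80) = 6*(-161/80) = -483/40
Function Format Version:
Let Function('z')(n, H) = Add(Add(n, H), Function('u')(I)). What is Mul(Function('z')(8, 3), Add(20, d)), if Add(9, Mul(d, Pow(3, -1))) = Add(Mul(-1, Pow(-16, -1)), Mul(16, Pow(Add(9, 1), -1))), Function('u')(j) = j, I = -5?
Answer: Rational(-483, 40) ≈ -12.075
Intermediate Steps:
Function('z')(n, H) = Add(-5, H, n) (Function('z')(n, H) = Add(Add(n, H), -5) = Add(Add(H, n), -5) = Add(-5, H, n))
d = Rational(-1761, 80) (d = Add(-27, Mul(3, Add(Mul(-1, Pow(-16, -1)), Mul(16, Pow(Add(9, 1), -1))))) = Add(-27, Mul(3, Add(Mul(-1, Rational(-1, 16)), Mul(16, Pow(10, -1))))) = Add(-27, Mul(3, Add(Rational(1, 16), Mul(16, Rational(1, 10))))) = Add(-27, Mul(3, Add(Rational(1, 16), Rational(8, 5)))) = Add(-27, Mul(3, Rational(133, 80))) = Add(-27, Rational(399, 80)) = Rational(-1761, 80) ≈ -22.013)
Mul(Function('z')(8, 3), Add(20, d)) = Mul(Add(-5, 3, 8), Add(20, Rational(-1761, 80))) = Mul(6, Rational(-161, 80)) = Rational(-483, 40)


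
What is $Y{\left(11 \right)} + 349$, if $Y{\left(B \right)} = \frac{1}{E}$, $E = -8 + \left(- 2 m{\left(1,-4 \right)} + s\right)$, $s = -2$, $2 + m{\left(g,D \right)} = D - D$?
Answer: $\frac{2093}{6} \approx 348.83$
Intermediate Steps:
$m{\left(g,D \right)} = -2$ ($m{\left(g,D \right)} = -2 + \left(D - D\right) = -2 + 0 = -2$)
$E = -6$ ($E = -8 - -2 = -8 + \left(4 - 2\right) = -8 + 2 = -6$)
$Y{\left(B \right)} = - \frac{1}{6}$ ($Y{\left(B \right)} = \frac{1}{-6} = - \frac{1}{6}$)
$Y{\left(11 \right)} + 349 = - \frac{1}{6} + 349 = \frac{2093}{6}$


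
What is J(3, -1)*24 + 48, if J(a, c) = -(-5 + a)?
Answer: 96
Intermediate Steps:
J(a, c) = 5 - a
J(3, -1)*24 + 48 = (5 - 1*3)*24 + 48 = (5 - 3)*24 + 48 = 2*24 + 48 = 48 + 48 = 96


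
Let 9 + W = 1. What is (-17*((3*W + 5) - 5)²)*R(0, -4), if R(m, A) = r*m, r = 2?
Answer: 0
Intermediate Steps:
W = -8 (W = -9 + 1 = -8)
R(m, A) = 2*m
(-17*((3*W + 5) - 5)²)*R(0, -4) = (-17*((3*(-8) + 5) - 5)²)*(2*0) = -17*((-24 + 5) - 5)²*0 = -17*(-19 - 5)²*0 = -17*(-24)²*0 = -17*576*0 = -9792*0 = 0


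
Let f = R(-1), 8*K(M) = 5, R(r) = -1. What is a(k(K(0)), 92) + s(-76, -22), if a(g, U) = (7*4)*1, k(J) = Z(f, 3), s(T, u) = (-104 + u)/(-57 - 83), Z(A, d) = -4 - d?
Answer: 289/10 ≈ 28.900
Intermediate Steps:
K(M) = 5/8 (K(M) = (⅛)*5 = 5/8)
f = -1
s(T, u) = 26/35 - u/140 (s(T, u) = (-104 + u)/(-140) = (-104 + u)*(-1/140) = 26/35 - u/140)
k(J) = -7 (k(J) = -4 - 1*3 = -4 - 3 = -7)
a(g, U) = 28 (a(g, U) = 28*1 = 28)
a(k(K(0)), 92) + s(-76, -22) = 28 + (26/35 - 1/140*(-22)) = 28 + (26/35 + 11/70) = 28 + 9/10 = 289/10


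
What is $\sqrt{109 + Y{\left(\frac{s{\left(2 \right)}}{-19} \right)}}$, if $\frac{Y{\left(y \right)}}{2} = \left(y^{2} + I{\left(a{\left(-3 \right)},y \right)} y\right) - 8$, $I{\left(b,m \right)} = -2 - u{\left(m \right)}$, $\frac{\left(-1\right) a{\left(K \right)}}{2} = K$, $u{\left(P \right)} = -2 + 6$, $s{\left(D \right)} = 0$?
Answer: $\sqrt{93} \approx 9.6436$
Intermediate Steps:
$u{\left(P \right)} = 4$
$a{\left(K \right)} = - 2 K$
$I{\left(b,m \right)} = -6$ ($I{\left(b,m \right)} = -2 - 4 = -6$)
$Y{\left(y \right)} = -16 - 12 y + 2 y^{2}$ ($Y{\left(y \right)} = 2 \left(\left(y^{2} - 6 y\right) - 8\right) = 2 \left(-8 + y^{2} - 6 y\right) = -16 - 12 y + 2 y^{2}$)
$\sqrt{109 + Y{\left(\frac{s{\left(2 \right)}}{-19} \right)}} = \sqrt{109 - \left(16 + 0 + 12 \cdot 0 \frac{1}{-19}\right)} = \sqrt{109 - \left(16 + 0 + 12 \cdot 0 \left(- \frac{1}{19}\right)\right)} = \sqrt{109 - \left(16 - 2 \cdot 0^{2}\right)} = \sqrt{109 + \left(-16 + 0 + 2 \cdot 0\right)} = \sqrt{109 + \left(-16 + 0 + 0\right)} = \sqrt{109 - 16} = \sqrt{93}$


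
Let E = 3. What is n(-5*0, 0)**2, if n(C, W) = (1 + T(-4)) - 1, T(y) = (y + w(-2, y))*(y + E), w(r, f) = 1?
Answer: 9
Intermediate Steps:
T(y) = (1 + y)*(3 + y) (T(y) = (y + 1)*(y + 3) = (1 + y)*(3 + y))
n(C, W) = 3 (n(C, W) = (1 + (3 + (-4)**2 + 4*(-4))) - 1 = (1 + (3 + 16 - 16)) - 1 = (1 + 3) - 1 = 4 - 1 = 3)
n(-5*0, 0)**2 = 3**2 = 9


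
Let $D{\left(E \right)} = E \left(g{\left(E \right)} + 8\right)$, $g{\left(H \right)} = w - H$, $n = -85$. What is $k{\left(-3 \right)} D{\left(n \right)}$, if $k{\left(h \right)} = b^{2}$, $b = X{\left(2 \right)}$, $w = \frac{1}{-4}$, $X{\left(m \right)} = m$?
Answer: $-31535$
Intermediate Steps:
$w = - \frac{1}{4} \approx -0.25$
$b = 2$
$g{\left(H \right)} = - \frac{1}{4} - H$
$k{\left(h \right)} = 4$ ($k{\left(h \right)} = 2^{2} = 4$)
$D{\left(E \right)} = E \left(\frac{31}{4} - E\right)$ ($D{\left(E \right)} = E \left(\left(- \frac{1}{4} - E\right) + 8\right) = E \left(\frac{31}{4} - E\right)$)
$k{\left(-3 \right)} D{\left(n \right)} = 4 \cdot \frac{1}{4} \left(-85\right) \left(31 - -340\right) = 4 \cdot \frac{1}{4} \left(-85\right) \left(31 + 340\right) = 4 \cdot \frac{1}{4} \left(-85\right) 371 = 4 \left(- \frac{31535}{4}\right) = -31535$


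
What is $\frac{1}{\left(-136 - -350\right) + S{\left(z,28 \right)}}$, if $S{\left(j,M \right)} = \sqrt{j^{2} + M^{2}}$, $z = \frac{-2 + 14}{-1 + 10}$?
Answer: $\frac{963}{202546} - \frac{3 \sqrt{442}}{101273} \approx 0.0041317$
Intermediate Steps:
$z = \frac{4}{3}$ ($z = \frac{12}{9} = 12 \cdot \frac{1}{9} = \frac{4}{3} \approx 1.3333$)
$S{\left(j,M \right)} = \sqrt{M^{2} + j^{2}}$
$\frac{1}{\left(-136 - -350\right) + S{\left(z,28 \right)}} = \frac{1}{\left(-136 - -350\right) + \sqrt{28^{2} + \left(\frac{4}{3}\right)^{2}}} = \frac{1}{\left(-136 + 350\right) + \sqrt{784 + \frac{16}{9}}} = \frac{1}{214 + \sqrt{\frac{7072}{9}}} = \frac{1}{214 + \frac{4 \sqrt{442}}{3}}$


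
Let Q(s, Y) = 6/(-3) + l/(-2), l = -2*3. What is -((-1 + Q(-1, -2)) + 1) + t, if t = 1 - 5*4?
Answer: -20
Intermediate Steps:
l = -6
Q(s, Y) = 1 (Q(s, Y) = 6/(-3) - 6/(-2) = 6*(-⅓) - 6*(-½) = -2 + 3 = 1)
t = -19 (t = 1 - 20 = -19)
-((-1 + Q(-1, -2)) + 1) + t = -((-1 + 1) + 1) - 19 = -(0 + 1) - 19 = -1*1 - 19 = -1 - 19 = -20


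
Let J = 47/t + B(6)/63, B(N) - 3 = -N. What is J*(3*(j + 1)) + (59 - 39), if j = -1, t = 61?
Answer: 20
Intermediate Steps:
B(N) = 3 - N
J = 926/1281 (J = 47/61 + (3 - 1*6)/63 = 47*(1/61) + (3 - 6)*(1/63) = 47/61 - 3*1/63 = 47/61 - 1/21 = 926/1281 ≈ 0.72287)
J*(3*(j + 1)) + (59 - 39) = 926*(3*(-1 + 1))/1281 + (59 - 39) = 926*(3*0)/1281 + 20 = (926/1281)*0 + 20 = 0 + 20 = 20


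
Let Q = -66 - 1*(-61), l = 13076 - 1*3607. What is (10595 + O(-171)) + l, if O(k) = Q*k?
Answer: 20919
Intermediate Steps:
l = 9469 (l = 13076 - 3607 = 9469)
Q = -5 (Q = -66 + 61 = -5)
O(k) = -5*k
(10595 + O(-171)) + l = (10595 - 5*(-171)) + 9469 = (10595 + 855) + 9469 = 11450 + 9469 = 20919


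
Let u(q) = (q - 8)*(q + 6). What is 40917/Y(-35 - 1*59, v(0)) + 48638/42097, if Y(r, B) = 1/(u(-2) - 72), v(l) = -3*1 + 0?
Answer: -192918041650/42097 ≈ -4.5827e+6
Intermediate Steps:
u(q) = (-8 + q)*(6 + q)
v(l) = -3 (v(l) = -3 + 0 = -3)
Y(r, B) = -1/112 (Y(r, B) = 1/((-48 + (-2)**2 - 2*(-2)) - 72) = 1/((-48 + 4 + 4) - 72) = 1/(-40 - 72) = 1/(-112) = -1/112)
40917/Y(-35 - 1*59, v(0)) + 48638/42097 = 40917/(-1/112) + 48638/42097 = 40917*(-112) + 48638*(1/42097) = -4582704 + 48638/42097 = -192918041650/42097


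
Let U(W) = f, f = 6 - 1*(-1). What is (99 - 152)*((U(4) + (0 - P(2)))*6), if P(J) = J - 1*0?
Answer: -1590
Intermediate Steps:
f = 7 (f = 6 + 1 = 7)
U(W) = 7
P(J) = J (P(J) = J + 0 = J)
(99 - 152)*((U(4) + (0 - P(2)))*6) = (99 - 152)*((7 + (0 - 1*2))*6) = -53*(7 + (0 - 2))*6 = -53*(7 - 2)*6 = -265*6 = -53*30 = -1590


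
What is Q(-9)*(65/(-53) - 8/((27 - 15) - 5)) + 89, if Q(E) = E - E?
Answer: 89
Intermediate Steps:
Q(E) = 0
Q(-9)*(65/(-53) - 8/((27 - 15) - 5)) + 89 = 0*(65/(-53) - 8/((27 - 15) - 5)) + 89 = 0*(65*(-1/53) - 8/(12 - 5)) + 89 = 0*(-65/53 - 8/7) + 89 = 0*(-879/371) + 89 = 0 + 89 = 89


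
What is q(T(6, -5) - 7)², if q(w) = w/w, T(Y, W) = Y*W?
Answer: 1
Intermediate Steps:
T(Y, W) = W*Y
q(w) = 1
q(T(6, -5) - 7)² = 1² = 1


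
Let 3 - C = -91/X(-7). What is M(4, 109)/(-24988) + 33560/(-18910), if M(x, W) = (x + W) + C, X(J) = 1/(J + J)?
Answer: -40834975/23626154 ≈ -1.7284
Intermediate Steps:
X(J) = 1/(2*J)
C = -1271 (C = 3 - (-91)/((½)/(-7)) = 3 - (-91)/((½)*(-⅐)) = 3 - (-91)/(-1/14) = 3 - (-91)*(-14) = 3 - 1*1274 = 3 - 1274 = -1271)
M(x, W) = -1271 + W + x (M(x, W) = (x + W) - 1271 = (W + x) - 1271 = -1271 + W + x)
M(4, 109)/(-24988) + 33560/(-18910) = (-1271 + 109 + 4)/(-24988) + 33560/(-18910) = -1158*(-1/24988) + 33560*(-1/18910) = 579/12494 - 3356/1891 = -40834975/23626154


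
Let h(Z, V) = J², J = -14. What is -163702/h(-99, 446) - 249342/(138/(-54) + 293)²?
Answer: -10022622007/11957743 ≈ -838.17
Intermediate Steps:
h(Z, V) = 196 (h(Z, V) = (-14)² = 196)
-163702/h(-99, 446) - 249342/(138/(-54) + 293)² = -163702/196 - 249342/(138/(-54) + 293)² = -163702*1/196 - 249342/(138*(-1/54) + 293)² = -11693/14 - 249342/(-23/9 + 293)² = -11693/14 - 249342/((2614/9)²) = -11693/14 - 249342/6832996/81 = -11693/14 - 249342*81/6832996 = -11693/14 - 10098351/3416498 = -10022622007/11957743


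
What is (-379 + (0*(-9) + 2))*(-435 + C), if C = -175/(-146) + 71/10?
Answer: 58716242/365 ≈ 1.6087e+5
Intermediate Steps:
C = 3029/365 (C = -175*(-1/146) + 71*(⅒) = 175/146 + 71/10 = 3029/365 ≈ 8.2986)
(-379 + (0*(-9) + 2))*(-435 + C) = (-379 + (0*(-9) + 2))*(-435 + 3029/365) = (-379 + (0 + 2))*(-155746/365) = (-379 + 2)*(-155746/365) = -377*(-155746/365) = 58716242/365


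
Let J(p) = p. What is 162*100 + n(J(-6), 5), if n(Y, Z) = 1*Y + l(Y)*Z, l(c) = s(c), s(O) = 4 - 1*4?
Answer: 16194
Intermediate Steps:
s(O) = 0 (s(O) = 4 - 4 = 0)
l(c) = 0
n(Y, Z) = Y (n(Y, Z) = 1*Y + 0*Z = Y + 0 = Y)
162*100 + n(J(-6), 5) = 162*100 - 6 = 16200 - 6 = 16194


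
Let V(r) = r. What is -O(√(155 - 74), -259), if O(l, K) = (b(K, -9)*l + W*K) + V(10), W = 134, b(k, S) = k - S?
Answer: 36946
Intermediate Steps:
O(l, K) = 10 + 134*K + l*(9 + K) (O(l, K) = ((K - 1*(-9))*l + 134*K) + 10 = ((K + 9)*l + 134*K) + 10 = ((9 + K)*l + 134*K) + 10 = (l*(9 + K) + 134*K) + 10 = (134*K + l*(9 + K)) + 10 = 10 + 134*K + l*(9 + K))
-O(√(155 - 74), -259) = -(10 + 134*(-259) + √(155 - 74)*(9 - 259)) = -(10 - 34706 + √81*(-250)) = -(10 - 34706 + 9*(-250)) = -(10 - 34706 - 2250) = -1*(-36946) = 36946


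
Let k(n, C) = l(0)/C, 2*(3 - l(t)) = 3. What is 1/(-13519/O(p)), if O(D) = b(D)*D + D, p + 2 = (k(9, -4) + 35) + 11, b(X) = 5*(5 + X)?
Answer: -681597/865216 ≈ -0.78778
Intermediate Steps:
l(t) = 3/2 (l(t) = 3 - ½*3 = 3 - 3/2 = 3/2)
k(n, C) = 3/(2*C)
b(X) = 25 + 5*X
p = 349/8 (p = -2 + (((3/2)/(-4) + 35) + 11) = -2 + (((3/2)*(-¼) + 35) + 11) = -2 + ((-3/8 + 35) + 11) = -2 + (277/8 + 11) = -2 + 365/8 = 349/8 ≈ 43.625)
O(D) = D + D*(25 + 5*D) (O(D) = (25 + 5*D)*D + D = D*(25 + 5*D) + D = D + D*(25 + 5*D))
1/(-13519/O(p)) = 1/(-13519*8/(349*(26 + 5*(349/8)))) = 1/(-13519*8/(349*(26 + 1745/8))) = 1/(-13519/((349/8)*(1953/8))) = 1/(-13519/681597/64) = 1/(-13519*64/681597) = 1/(-865216/681597) = -681597/865216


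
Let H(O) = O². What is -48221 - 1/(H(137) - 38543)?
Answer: -953522053/19774 ≈ -48221.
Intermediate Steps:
-48221 - 1/(H(137) - 38543) = -48221 - 1/(137² - 38543) = -48221 - 1/(18769 - 38543) = -48221 - 1/(-19774) = -48221 - 1*(-1/19774) = -48221 + 1/19774 = -953522053/19774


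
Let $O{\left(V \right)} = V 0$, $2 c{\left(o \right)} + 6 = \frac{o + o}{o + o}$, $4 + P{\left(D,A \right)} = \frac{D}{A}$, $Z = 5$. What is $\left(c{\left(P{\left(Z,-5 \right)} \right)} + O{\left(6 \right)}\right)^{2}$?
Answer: $\frac{25}{4} \approx 6.25$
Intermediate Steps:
$P{\left(D,A \right)} = -4 + \frac{D}{A}$
$c{\left(o \right)} = - \frac{5}{2}$ ($c{\left(o \right)} = -3 + \frac{\left(o + o\right) \frac{1}{o + o}}{2} = -3 + \frac{2 o \frac{1}{2 o}}{2} = -3 + \frac{1}{2} \cdot 1 = -3 + \frac{1}{2} = - \frac{5}{2}$)
$O{\left(V \right)} = 0$
$\left(c{\left(P{\left(Z,-5 \right)} \right)} + O{\left(6 \right)}\right)^{2} = \left(- \frac{5}{2} + 0\right)^{2} = \left(- \frac{5}{2}\right)^{2} = \frac{25}{4}$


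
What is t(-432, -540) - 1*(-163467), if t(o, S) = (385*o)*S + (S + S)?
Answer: 89975187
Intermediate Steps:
t(o, S) = 2*S + 385*S*o (t(o, S) = 385*S*o + 2*S = 2*S + 385*S*o)
t(-432, -540) - 1*(-163467) = -540*(2 + 385*(-432)) - 1*(-163467) = -540*(2 - 166320) + 163467 = -540*(-166318) + 163467 = 89811720 + 163467 = 89975187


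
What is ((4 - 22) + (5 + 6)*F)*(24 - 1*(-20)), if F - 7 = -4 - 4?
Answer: -1276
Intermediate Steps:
F = -1 (F = 7 + (-4 - 4) = 7 - 8 = -1)
((4 - 22) + (5 + 6)*F)*(24 - 1*(-20)) = ((4 - 22) + (5 + 6)*(-1))*(24 - 1*(-20)) = (-18 + 11*(-1))*(24 + 20) = (-18 - 11)*44 = -29*44 = -1276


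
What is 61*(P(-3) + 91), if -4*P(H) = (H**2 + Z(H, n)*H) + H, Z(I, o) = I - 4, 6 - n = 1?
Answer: 20557/4 ≈ 5139.3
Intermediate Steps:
n = 5 (n = 6 - 1*1 = 6 - 1 = 5)
Z(I, o) = -4 + I
P(H) = -H/4 - H**2/4 - H*(-4 + H)/4 (P(H) = -((H**2 + (-4 + H)*H) + H)/4 = -((H**2 + H*(-4 + H)) + H)/4 = -(H + H**2 + H*(-4 + H))/4 = -H/4 - H**2/4 - H*(-4 + H)/4)
61*(P(-3) + 91) = 61*((1/4)*(-3)*(3 - 2*(-3)) + 91) = 61*((1/4)*(-3)*(3 + 6) + 91) = 61*((1/4)*(-3)*9 + 91) = 61*(-27/4 + 91) = 61*(337/4) = 20557/4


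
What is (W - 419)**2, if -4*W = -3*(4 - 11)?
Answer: 2879809/16 ≈ 1.7999e+5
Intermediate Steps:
W = -21/4 (W = -(-3)*(4 - 11)/4 = -(-3)*(-7)/4 = -1/4*21 = -21/4 ≈ -5.2500)
(W - 419)**2 = (-21/4 - 419)**2 = (-1697/4)**2 = 2879809/16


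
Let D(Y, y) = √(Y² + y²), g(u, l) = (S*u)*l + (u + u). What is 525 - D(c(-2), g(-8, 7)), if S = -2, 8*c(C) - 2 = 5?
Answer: 525 - √589873/8 ≈ 429.00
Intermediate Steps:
c(C) = 7/8 (c(C) = ¼ + (⅛)*5 = ¼ + 5/8 = 7/8)
g(u, l) = 2*u - 2*l*u (g(u, l) = (-2*u)*l + (u + u) = -2*l*u + 2*u = 2*u - 2*l*u)
525 - D(c(-2), g(-8, 7)) = 525 - √((7/8)² + (2*(-8)*(1 - 1*7))²) = 525 - √(49/64 + (2*(-8)*(1 - 7))²) = 525 - √(49/64 + (2*(-8)*(-6))²) = 525 - √(49/64 + 96²) = 525 - √(49/64 + 9216) = 525 - √(589873/64) = 525 - √589873/8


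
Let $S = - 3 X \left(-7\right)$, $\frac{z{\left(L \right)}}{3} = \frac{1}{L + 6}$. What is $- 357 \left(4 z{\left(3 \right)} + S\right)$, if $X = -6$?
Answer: $44506$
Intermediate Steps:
$z{\left(L \right)} = \frac{3}{6 + L}$ ($z{\left(L \right)} = \frac{3}{L + 6} = \frac{3}{6 + L}$)
$S = -126$ ($S = \left(-3\right) \left(-6\right) \left(-7\right) = 18 \left(-7\right) = -126$)
$- 357 \left(4 z{\left(3 \right)} + S\right) = - 357 \left(4 \frac{3}{6 + 3} - 126\right) = - 357 \left(4 \cdot \frac{3}{9} - 126\right) = - 357 \left(4 \cdot 3 \cdot \frac{1}{9} - 126\right) = - 357 \left(4 \cdot \frac{1}{3} - 126\right) = - 357 \left(\frac{4}{3} - 126\right) = \left(-357\right) \left(- \frac{374}{3}\right) = 44506$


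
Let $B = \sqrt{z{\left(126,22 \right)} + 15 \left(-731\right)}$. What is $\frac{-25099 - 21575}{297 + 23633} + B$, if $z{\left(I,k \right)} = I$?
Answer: $- \frac{23337}{11965} + i \sqrt{10839} \approx -1.9504 + 104.11 i$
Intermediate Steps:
$B = i \sqrt{10839}$ ($B = \sqrt{126 + 15 \left(-731\right)} = \sqrt{126 - 10965} = \sqrt{-10839} = i \sqrt{10839} \approx 104.11 i$)
$\frac{-25099 - 21575}{297 + 23633} + B = \frac{-25099 - 21575}{297 + 23633} + i \sqrt{10839} = - \frac{46674}{23930} + i \sqrt{10839} = \left(-46674\right) \frac{1}{23930} + i \sqrt{10839} = - \frac{23337}{11965} + i \sqrt{10839}$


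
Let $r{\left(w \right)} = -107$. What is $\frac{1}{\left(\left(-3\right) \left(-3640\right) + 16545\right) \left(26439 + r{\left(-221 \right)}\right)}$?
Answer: $\frac{1}{723208380} \approx 1.3827 \cdot 10^{-9}$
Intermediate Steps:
$\frac{1}{\left(\left(-3\right) \left(-3640\right) + 16545\right) \left(26439 + r{\left(-221 \right)}\right)} = \frac{1}{\left(\left(-3\right) \left(-3640\right) + 16545\right) \left(26439 - 107\right)} = \frac{1}{\left(10920 + 16545\right) 26332} = \frac{1}{27465 \cdot 26332} = \frac{1}{723208380}$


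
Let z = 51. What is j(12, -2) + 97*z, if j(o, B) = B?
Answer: 4945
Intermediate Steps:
j(12, -2) + 97*z = -2 + 97*51 = -2 + 4947 = 4945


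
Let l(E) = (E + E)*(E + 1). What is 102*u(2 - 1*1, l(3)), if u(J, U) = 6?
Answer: 612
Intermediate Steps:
l(E) = 2*E*(1 + E) (l(E) = (2*E)*(1 + E) = 2*E*(1 + E))
102*u(2 - 1*1, l(3)) = 102*6 = 612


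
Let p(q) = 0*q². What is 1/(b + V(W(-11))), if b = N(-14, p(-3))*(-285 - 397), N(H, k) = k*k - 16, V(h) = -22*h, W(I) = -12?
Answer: 1/11176 ≈ 8.9477e-5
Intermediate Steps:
p(q) = 0
N(H, k) = -16 + k² (N(H, k) = k² - 16 = -16 + k²)
b = 10912 (b = (-16 + 0²)*(-285 - 397) = (-16 + 0)*(-682) = -16*(-682) = 10912)
1/(b + V(W(-11))) = 1/(10912 - 22*(-12)) = 1/(10912 + 264) = 1/11176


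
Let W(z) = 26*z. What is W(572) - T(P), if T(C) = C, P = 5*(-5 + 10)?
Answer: 14847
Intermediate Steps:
P = 25 (P = 5*5 = 25)
W(572) - T(P) = 26*572 - 1*25 = 14872 - 25 = 14847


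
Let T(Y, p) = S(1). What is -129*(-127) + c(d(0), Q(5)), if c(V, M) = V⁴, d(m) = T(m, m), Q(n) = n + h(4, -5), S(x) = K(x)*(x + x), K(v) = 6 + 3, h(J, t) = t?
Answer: 121359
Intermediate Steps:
K(v) = 9
S(x) = 18*x (S(x) = 9*(x + x) = 9*(2*x) = 18*x)
Q(n) = -5 + n (Q(n) = n - 5 = -5 + n)
T(Y, p) = 18 (T(Y, p) = 18*1 = 18)
d(m) = 18
-129*(-127) + c(d(0), Q(5)) = -129*(-127) + 18⁴ = 16383 + 104976 = 121359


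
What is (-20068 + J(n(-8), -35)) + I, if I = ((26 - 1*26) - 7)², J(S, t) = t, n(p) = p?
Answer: -20054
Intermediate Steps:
I = 49 (I = ((26 - 26) - 7)² = (0 - 7)² = (-7)² = 49)
(-20068 + J(n(-8), -35)) + I = (-20068 - 35) + 49 = -20103 + 49 = -20054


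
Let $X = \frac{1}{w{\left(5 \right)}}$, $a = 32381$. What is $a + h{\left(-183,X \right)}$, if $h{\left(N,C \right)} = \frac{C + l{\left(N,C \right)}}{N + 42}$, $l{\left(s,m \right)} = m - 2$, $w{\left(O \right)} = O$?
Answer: $\frac{22828613}{705} \approx 32381.0$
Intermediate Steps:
$l{\left(s,m \right)} = -2 + m$ ($l{\left(s,m \right)} = m - 2 = -2 + m$)
$X = \frac{1}{5} \approx 0.2$
$h{\left(N,C \right)} = \frac{-2 + 2 C}{42 + N}$ ($h{\left(N,C \right)} = \frac{C + \left(-2 + C\right)}{N + 42} = \frac{-2 + 2 C}{42 + N}$)
$a + h{\left(-183,X \right)} = 32381 + \frac{2 \left(-1 + \frac{1}{5}\right)}{42 - 183} = 32381 + 2 \frac{1}{-141} \left(- \frac{4}{5}\right) = 32381 + 2 \left(- \frac{1}{141}\right) \left(- \frac{4}{5}\right) = 32381 + \frac{8}{705} = \frac{22828613}{705}$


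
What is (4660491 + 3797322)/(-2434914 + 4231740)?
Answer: 2819271/598942 ≈ 4.7071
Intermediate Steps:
(4660491 + 3797322)/(-2434914 + 4231740) = 8457813/1796826 = 8457813*(1/1796826) = 2819271/598942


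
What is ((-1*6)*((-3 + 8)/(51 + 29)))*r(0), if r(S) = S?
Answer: 0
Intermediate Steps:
((-1*6)*((-3 + 8)/(51 + 29)))*r(0) = ((-1*6)*((-3 + 8)/(51 + 29)))*0 = -30/80*0 = -6*1/16*0 = -3/8*0 = 0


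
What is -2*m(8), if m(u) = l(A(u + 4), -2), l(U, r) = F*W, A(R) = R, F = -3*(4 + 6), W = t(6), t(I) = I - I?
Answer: 0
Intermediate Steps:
t(I) = 0
W = 0
F = -30 (F = -3*10 = -30)
l(U, r) = 0 (l(U, r) = -30*0 = 0)
m(u) = 0
-2*m(8) = -2*0 = 0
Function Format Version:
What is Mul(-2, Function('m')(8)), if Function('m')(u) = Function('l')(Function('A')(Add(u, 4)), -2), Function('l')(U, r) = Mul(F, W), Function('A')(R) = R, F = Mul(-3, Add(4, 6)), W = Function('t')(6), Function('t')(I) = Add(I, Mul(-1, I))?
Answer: 0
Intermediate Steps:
Function('t')(I) = 0
W = 0
F = -30 (F = Mul(-3, 10) = -30)
Function('l')(U, r) = 0 (Function('l')(U, r) = Mul(-30, 0) = 0)
Function('m')(u) = 0
Mul(-2, Function('m')(8)) = Mul(-2, 0) = 0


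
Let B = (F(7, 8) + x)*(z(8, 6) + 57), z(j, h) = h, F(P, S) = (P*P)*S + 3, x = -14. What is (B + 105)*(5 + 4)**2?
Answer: 1952748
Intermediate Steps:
F(P, S) = 3 + S*P**2 (F(P, S) = P**2*S + 3 = S*P**2 + 3 = 3 + S*P**2)
B = 24003 (B = ((3 + 8*7**2) - 14)*(6 + 57) = ((3 + 8*49) - 14)*63 = ((3 + 392) - 14)*63 = (395 - 14)*63 = 381*63 = 24003)
(B + 105)*(5 + 4)**2 = (24003 + 105)*(5 + 4)**2 = 24108*9**2 = 24108*81 = 1952748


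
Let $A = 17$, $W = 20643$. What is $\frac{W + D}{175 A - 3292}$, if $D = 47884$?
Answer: $- \frac{68527}{317} \approx -216.17$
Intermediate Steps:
$\frac{W + D}{175 A - 3292} = \frac{20643 + 47884}{175 \cdot 17 - 3292} = \frac{68527}{2975 - 3292} = \frac{68527}{-317} = 68527 \left(- \frac{1}{317}\right) = - \frac{68527}{317}$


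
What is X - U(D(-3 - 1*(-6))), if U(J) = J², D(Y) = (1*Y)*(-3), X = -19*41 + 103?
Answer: -757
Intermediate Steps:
X = -676 (X = -779 + 103 = -676)
D(Y) = -3*Y (D(Y) = Y*(-3) = -3*Y)
X - U(D(-3 - 1*(-6))) = -676 - (-3*(-3 - 1*(-6)))² = -676 - (-3*(-3 + 6))² = -676 - (-3*3)² = -676 - 1*(-9)² = -676 - 1*81 = -676 - 81 = -757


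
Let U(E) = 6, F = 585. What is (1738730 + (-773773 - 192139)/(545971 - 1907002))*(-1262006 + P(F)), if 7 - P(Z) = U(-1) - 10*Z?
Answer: -2972648596348216010/1361031 ≈ -2.1841e+12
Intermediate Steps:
P(Z) = 1 + 10*Z (P(Z) = 7 - (6 - 10*Z) = 7 + (-6 + 10*Z) = 1 + 10*Z)
(1738730 + (-773773 - 192139)/(545971 - 1907002))*(-1262006 + P(F)) = (1738730 + (-773773 - 192139)/(545971 - 1907002))*(-1262006 + (1 + 10*585)) = (1738730 - 965912/(-1361031))*(-1262006 + (1 + 5850)) = (1738730 - 965912*(-1/1361031))*(-1262006 + 5851) = (1738730 + 965912/1361031)*(-1256155) = (2366466396542/1361031)*(-1256155) = -2972648596348216010/1361031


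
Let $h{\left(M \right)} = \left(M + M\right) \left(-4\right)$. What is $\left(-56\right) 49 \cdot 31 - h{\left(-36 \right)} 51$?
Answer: $-99752$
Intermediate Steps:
$h{\left(M \right)} = - 8 M$ ($h{\left(M \right)} = 2 M \left(-4\right) = - 8 M$)
$\left(-56\right) 49 \cdot 31 - h{\left(-36 \right)} 51 = \left(-56\right) 49 \cdot 31 - \left(-8\right) \left(-36\right) 51 = \left(-2744\right) 31 - 288 \cdot 51 = -85064 - 14688 = -99752$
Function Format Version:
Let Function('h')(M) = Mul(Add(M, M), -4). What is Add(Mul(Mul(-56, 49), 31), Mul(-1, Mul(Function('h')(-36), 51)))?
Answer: -99752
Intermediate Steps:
Function('h')(M) = Mul(-8, M) (Function('h')(M) = Mul(Mul(2, M), -4) = Mul(-8, M))
Add(Mul(Mul(-56, 49), 31), Mul(-1, Mul(Function('h')(-36), 51))) = Add(Mul(Mul(-56, 49), 31), Mul(-1, Mul(Mul(-8, -36), 51))) = Add(Mul(-2744, 31), Mul(-1, Mul(288, 51))) = Add(-85064, Mul(-1, 14688)) = Add(-85064, -14688) = -99752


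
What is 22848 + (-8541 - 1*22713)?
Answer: -8406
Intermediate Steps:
22848 + (-8541 - 1*22713) = 22848 + (-8541 - 22713) = 22848 - 31254 = -8406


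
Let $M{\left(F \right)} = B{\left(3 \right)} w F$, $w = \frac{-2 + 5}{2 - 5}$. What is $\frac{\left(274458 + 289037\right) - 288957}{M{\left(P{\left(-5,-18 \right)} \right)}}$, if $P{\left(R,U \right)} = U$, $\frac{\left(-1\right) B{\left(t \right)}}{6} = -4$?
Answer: $\frac{137269}{216} \approx 635.5$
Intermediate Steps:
$B{\left(t \right)} = 24$ ($B{\left(t \right)} = \left(-6\right) \left(-4\right) = 24$)
$w = -1$ ($w = \frac{3}{-3} = 3 \left(- \frac{1}{3}\right) = -1$)
$M{\left(F \right)} = - 24 F$ ($M{\left(F \right)} = 24 \left(-1\right) F = - 24 F$)
$\frac{\left(274458 + 289037\right) - 288957}{M{\left(P{\left(-5,-18 \right)} \right)}} = \frac{\left(274458 + 289037\right) - 288957}{\left(-24\right) \left(-18\right)} = \frac{563495 - 288957}{432} = 274538 \cdot \frac{1}{432} = \frac{137269}{216}$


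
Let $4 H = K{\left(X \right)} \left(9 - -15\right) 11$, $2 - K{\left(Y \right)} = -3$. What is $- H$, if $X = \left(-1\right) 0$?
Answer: $-330$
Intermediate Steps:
$X = 0$
$K{\left(Y \right)} = 5$ ($K{\left(Y \right)} = 2 - -3 = 2 + 3 = 5$)
$H = 330$ ($H = \frac{5 \left(9 - -15\right) 11}{4} = \frac{5 \left(9 + 15\right) 11}{4} = \frac{5 \cdot 24 \cdot 11}{4} = \frac{120 \cdot 11}{4} = \frac{1}{4} \cdot 1320 = 330$)
$- H = \left(-1\right) 330 = -330$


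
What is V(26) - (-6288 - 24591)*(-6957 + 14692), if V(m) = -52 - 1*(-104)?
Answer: 238849117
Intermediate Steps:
V(m) = 52 (V(m) = -52 + 104 = 52)
V(26) - (-6288 - 24591)*(-6957 + 14692) = 52 - (-6288 - 24591)*(-6957 + 14692) = 52 - (-30879)*7735 = 52 - 1*(-238849065) = 52 + 238849065 = 238849117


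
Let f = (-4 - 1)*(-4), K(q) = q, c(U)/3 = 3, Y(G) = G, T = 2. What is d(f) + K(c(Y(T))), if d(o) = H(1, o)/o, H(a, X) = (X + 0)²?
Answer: 29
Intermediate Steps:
c(U) = 9 (c(U) = 3*3 = 9)
H(a, X) = X²
f = 20 (f = -5*(-4) = 20)
d(o) = o (d(o) = o²/o = o)
d(f) + K(c(Y(T))) = 20 + 9 = 29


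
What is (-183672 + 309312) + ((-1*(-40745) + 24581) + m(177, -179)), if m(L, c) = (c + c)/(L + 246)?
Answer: 80778260/423 ≈ 1.9097e+5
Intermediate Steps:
m(L, c) = 2*c/(246 + L) (m(L, c) = (2*c)/(246 + L) = 2*c/(246 + L))
(-183672 + 309312) + ((-1*(-40745) + 24581) + m(177, -179)) = (-183672 + 309312) + ((-1*(-40745) + 24581) + 2*(-179)/(246 + 177)) = 125640 + ((40745 + 24581) + 2*(-179)/423) = 125640 + (65326 + 2*(-179)*(1/423)) = 125640 + (65326 - 358/423) = 125640 + 27632540/423 = 80778260/423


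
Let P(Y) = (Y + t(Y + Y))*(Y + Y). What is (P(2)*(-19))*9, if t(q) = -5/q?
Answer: -513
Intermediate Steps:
P(Y) = 2*Y*(Y - 5/(2*Y)) (P(Y) = (Y - 5/(Y + Y))*(Y + Y) = (Y - 5*1/(2*Y))*(2*Y) = (Y - 5/(2*Y))*(2*Y) = 2*Y*(Y - 5/(2*Y)))
(P(2)*(-19))*9 = ((-5 + 2*2²)*(-19))*9 = ((-5 + 2*4)*(-19))*9 = ((-5 + 8)*(-19))*9 = (3*(-19))*9 = -57*9 = -513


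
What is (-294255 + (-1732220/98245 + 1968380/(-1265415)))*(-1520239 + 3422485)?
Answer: -132557095666438626886/236801327 ≈ -5.5978e+11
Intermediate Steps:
(-294255 + (-1732220/98245 + 1968380/(-1265415)))*(-1520239 + 3422485) = (-294255 + (-1732220*1/98245 + 1968380*(-1/1265415)))*1902246 = (-294255 + (-49492/2807 - 393676/253083))*1902246 = (-294255 - 13630632368/710403981)*1902246 = -209053554061523/710403981*1902246 = -132557095666438626886/236801327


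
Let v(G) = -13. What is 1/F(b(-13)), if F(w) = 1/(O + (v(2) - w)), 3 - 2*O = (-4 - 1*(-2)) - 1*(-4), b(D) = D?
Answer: ½ ≈ 0.50000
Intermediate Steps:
O = ½ (O = 3/2 - ((-4 - 1*(-2)) - 1*(-4))/2 = 3/2 - ((-4 + 2) + 4)/2 = 3/2 - (-2 + 4)/2 = 3/2 - ½*2 = 3/2 - 1 = ½ ≈ 0.50000)
F(w) = 1/(-25/2 - w) (F(w) = 1/(½ + (-13 - w)) = 1/(-25/2 - w))
1/F(b(-13)) = 1/(-2/(25 + 2*(-13))) = 1/(-2/(25 - 26)) = 1/(-2/(-1)) = 1/(-2*(-1)) = 1/2 = ½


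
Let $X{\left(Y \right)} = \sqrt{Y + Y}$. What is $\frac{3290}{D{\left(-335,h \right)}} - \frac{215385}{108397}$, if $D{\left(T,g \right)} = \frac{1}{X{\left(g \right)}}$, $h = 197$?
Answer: $- \frac{215385}{108397} + 3290 \sqrt{394} \approx 65303.0$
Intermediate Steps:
$X{\left(Y \right)} = \sqrt{2} \sqrt{Y}$ ($X{\left(Y \right)} = \sqrt{2 Y} = \sqrt{2} \sqrt{Y}$)
$D{\left(T,g \right)} = \frac{\sqrt{2}}{2 \sqrt{g}}$ ($D{\left(T,g \right)} = \frac{1}{\sqrt{2} \sqrt{g}} = \frac{\sqrt{2}}{2 \sqrt{g}}$)
$\frac{3290}{D{\left(-335,h \right)}} - \frac{215385}{108397} = \frac{3290}{\frac{1}{2} \sqrt{2} \frac{1}{\sqrt{197}}} - \frac{215385}{108397} = \frac{3290}{\frac{1}{2} \sqrt{2} \frac{\sqrt{197}}{197}} - \frac{215385}{108397} = \frac{3290}{\frac{1}{394} \sqrt{394}} - \frac{215385}{108397} = 3290 \sqrt{394} - \frac{215385}{108397} = - \frac{215385}{108397} + 3290 \sqrt{394}$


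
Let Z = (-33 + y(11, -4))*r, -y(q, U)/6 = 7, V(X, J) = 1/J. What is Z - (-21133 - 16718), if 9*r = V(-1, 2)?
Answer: 227081/6 ≈ 37847.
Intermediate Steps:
y(q, U) = -42 (y(q, U) = -6*7 = -42)
r = 1/18 (r = (⅑)/2 = (⅑)*(½) = 1/18 ≈ 0.055556)
Z = -25/6 (Z = (-33 - 42)*(1/18) = -75*1/18 = -25/6 ≈ -4.1667)
Z - (-21133 - 16718) = -25/6 - (-21133 - 16718) = -25/6 - 1*(-37851) = -25/6 + 37851 = 227081/6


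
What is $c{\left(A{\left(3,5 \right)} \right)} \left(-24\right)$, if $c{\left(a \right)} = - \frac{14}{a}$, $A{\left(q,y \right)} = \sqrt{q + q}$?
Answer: $56 \sqrt{6} \approx 137.17$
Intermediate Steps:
$A{\left(q,y \right)} = \sqrt{2} \sqrt{q}$ ($A{\left(q,y \right)} = \sqrt{2 q} = \sqrt{2} \sqrt{q}$)
$c{\left(A{\left(3,5 \right)} \right)} \left(-24\right) = - \frac{14}{\sqrt{2} \sqrt{3}} \left(-24\right) = - \frac{14}{\sqrt{6}} \left(-24\right) = - 14 \frac{\sqrt{6}}{6} \left(-24\right) = - \frac{7 \sqrt{6}}{3} \left(-24\right) = 56 \sqrt{6}$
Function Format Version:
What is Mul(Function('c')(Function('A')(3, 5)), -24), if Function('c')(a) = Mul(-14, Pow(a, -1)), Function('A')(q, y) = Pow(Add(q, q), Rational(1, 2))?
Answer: Mul(56, Pow(6, Rational(1, 2))) ≈ 137.17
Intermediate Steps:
Function('A')(q, y) = Mul(Pow(2, Rational(1, 2)), Pow(q, Rational(1, 2))) (Function('A')(q, y) = Pow(Mul(2, q), Rational(1, 2)) = Mul(Pow(2, Rational(1, 2)), Pow(q, Rational(1, 2))))
Mul(Function('c')(Function('A')(3, 5)), -24) = Mul(Mul(-14, Pow(Mul(Pow(2, Rational(1, 2)), Pow(3, Rational(1, 2))), -1)), -24) = Mul(Mul(-14, Pow(Pow(6, Rational(1, 2)), -1)), -24) = Mul(Mul(-14, Mul(Rational(1, 6), Pow(6, Rational(1, 2)))), -24) = Mul(Mul(Rational(-7, 3), Pow(6, Rational(1, 2))), -24) = Mul(56, Pow(6, Rational(1, 2)))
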